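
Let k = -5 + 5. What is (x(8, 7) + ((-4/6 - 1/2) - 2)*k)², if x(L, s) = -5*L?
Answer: 1600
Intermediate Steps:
k = 0
(x(8, 7) + ((-4/6 - 1/2) - 2)*k)² = (-5*8 + ((-4/6 - 1/2) - 2)*0)² = (-40 + ((-4*⅙ - 1*½) - 2)*0)² = (-40 + ((-⅔ - ½) - 2)*0)² = (-40 + (-7/6 - 2)*0)² = (-40 - 19/6*0)² = (-40 + 0)² = (-40)² = 1600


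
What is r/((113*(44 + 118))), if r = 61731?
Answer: 6859/2034 ≈ 3.3722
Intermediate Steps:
r/((113*(44 + 118))) = 61731/((113*(44 + 118))) = 61731/((113*162)) = 61731/18306 = 61731*(1/18306) = 6859/2034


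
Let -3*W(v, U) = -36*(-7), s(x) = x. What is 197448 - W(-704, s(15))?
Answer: 197532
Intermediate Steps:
W(v, U) = -84 (W(v, U) = -(-12)*(-7) = -⅓*252 = -84)
197448 - W(-704, s(15)) = 197448 - 1*(-84) = 197448 + 84 = 197532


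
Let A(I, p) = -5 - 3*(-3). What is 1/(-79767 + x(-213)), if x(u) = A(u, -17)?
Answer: -1/79763 ≈ -1.2537e-5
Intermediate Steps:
A(I, p) = 4 (A(I, p) = -5 + 9 = 4)
x(u) = 4
1/(-79767 + x(-213)) = 1/(-79767 + 4) = 1/(-79763) = -1/79763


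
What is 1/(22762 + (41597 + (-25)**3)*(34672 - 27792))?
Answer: 1/178710122 ≈ 5.5957e-9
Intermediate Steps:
1/(22762 + (41597 + (-25)**3)*(34672 - 27792)) = 1/(22762 + (41597 - 15625)*6880) = 1/(22762 + 25972*6880) = 1/(22762 + 178687360) = 1/178710122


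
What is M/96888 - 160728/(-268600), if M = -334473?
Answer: -3094451389/1084338200 ≈ -2.8538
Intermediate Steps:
M/96888 - 160728/(-268600) = -334473/96888 - 160728/(-268600) = -334473*1/96888 - 160728*(-1/268600) = -111491/32296 + 20091/33575 = -3094451389/1084338200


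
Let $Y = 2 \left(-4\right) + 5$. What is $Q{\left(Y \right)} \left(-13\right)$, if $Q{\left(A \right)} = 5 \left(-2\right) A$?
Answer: $-390$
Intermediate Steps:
$Y = -3$ ($Y = -8 + 5 = -3$)
$Q{\left(A \right)} = - 10 A$
$Q{\left(Y \right)} \left(-13\right) = \left(-10\right) \left(-3\right) \left(-13\right) = 30 \left(-13\right) = -390$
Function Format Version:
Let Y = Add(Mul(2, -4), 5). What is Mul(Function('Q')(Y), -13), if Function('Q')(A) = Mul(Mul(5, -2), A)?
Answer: -390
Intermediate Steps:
Y = -3 (Y = Add(-8, 5) = -3)
Function('Q')(A) = Mul(-10, A)
Mul(Function('Q')(Y), -13) = Mul(Mul(-10, -3), -13) = Mul(30, -13) = -390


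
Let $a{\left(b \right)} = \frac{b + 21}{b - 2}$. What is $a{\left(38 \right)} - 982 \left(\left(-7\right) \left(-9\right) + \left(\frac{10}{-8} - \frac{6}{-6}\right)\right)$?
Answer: $- \frac{2218279}{36} \approx -61619.0$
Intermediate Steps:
$a{\left(b \right)} = \frac{21 + b}{-2 + b}$
$a{\left(38 \right)} - 982 \left(\left(-7\right) \left(-9\right) + \left(\frac{10}{-8} - \frac{6}{-6}\right)\right) = \frac{21 + 38}{-2 + 38} - 982 \left(\left(-7\right) \left(-9\right) + \left(\frac{10}{-8} - \frac{6}{-6}\right)\right) = \frac{1}{36} \cdot 59 - 982 \left(63 + \left(10 \left(- \frac{1}{8}\right) - -1\right)\right) = \frac{1}{36} \cdot 59 - 982 \left(63 + \left(- \frac{5}{4} + 1\right)\right) = \frac{59}{36} - 982 \left(63 - \frac{1}{4}\right) = \frac{59}{36} - \frac{123241}{2} = - \frac{2218279}{36}$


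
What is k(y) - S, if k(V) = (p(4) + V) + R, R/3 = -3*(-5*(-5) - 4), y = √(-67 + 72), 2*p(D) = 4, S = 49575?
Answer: -49762 + √5 ≈ -49760.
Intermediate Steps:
p(D) = 2 (p(D) = (½)*4 = 2)
y = √5 ≈ 2.2361
R = -189 (R = 3*(-3*(-5*(-5) - 4)) = 3*(-3*(25 - 4)) = 3*(-3*21) = 3*(-63) = -189)
k(V) = -187 + V (k(V) = (2 + V) - 189 = -187 + V)
k(y) - S = (-187 + √5) - 1*49575 = (-187 + √5) - 49575 = -49762 + √5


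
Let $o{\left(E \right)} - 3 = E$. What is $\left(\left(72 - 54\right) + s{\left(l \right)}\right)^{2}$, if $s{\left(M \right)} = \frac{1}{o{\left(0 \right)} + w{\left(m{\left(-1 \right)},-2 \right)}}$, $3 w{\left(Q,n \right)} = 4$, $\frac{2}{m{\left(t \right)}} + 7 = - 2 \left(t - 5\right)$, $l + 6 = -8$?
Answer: $\frac{56169}{169} \approx 332.36$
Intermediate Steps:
$l = -14$ ($l = -6 - 8 = -14$)
$m{\left(t \right)} = \frac{2}{3 - 2 t}$ ($m{\left(t \right)} = \frac{2}{-7 - 2 \left(t - 5\right)} = \frac{2}{-7 - 2 \left(-5 + t\right)} = \frac{2}{-7 - \left(-10 + 2 t\right)} = \frac{2}{3 - 2 t}$)
$w{\left(Q,n \right)} = \frac{4}{3}$ ($w{\left(Q,n \right)} = \frac{1}{3} \cdot 4 = \frac{4}{3}$)
$o{\left(E \right)} = 3 + E$
$s{\left(M \right)} = \frac{3}{13}$ ($s{\left(M \right)} = \frac{1}{\left(3 + 0\right) + \frac{4}{3}} = \frac{1}{3 + \frac{4}{3}} = \frac{1}{\frac{13}{3}} = \frac{3}{13}$)
$\left(\left(72 - 54\right) + s{\left(l \right)}\right)^{2} = \left(\left(72 - 54\right) + \frac{3}{13}\right)^{2} = \left(18 + \frac{3}{13}\right)^{2} = \left(\frac{237}{13}\right)^{2} = \frac{56169}{169}$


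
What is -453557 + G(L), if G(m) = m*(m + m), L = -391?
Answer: -147795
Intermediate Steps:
G(m) = 2*m² (G(m) = m*(2*m) = 2*m²)
-453557 + G(L) = -453557 + 2*(-391)² = -453557 + 2*152881 = -453557 + 305762 = -147795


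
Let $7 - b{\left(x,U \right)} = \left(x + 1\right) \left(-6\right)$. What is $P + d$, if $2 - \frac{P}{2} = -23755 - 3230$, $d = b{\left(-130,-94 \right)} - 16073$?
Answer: $37134$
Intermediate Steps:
$b{\left(x,U \right)} = 13 + 6 x$ ($b{\left(x,U \right)} = 7 - \left(x + 1\right) \left(-6\right) = 7 - \left(1 + x\right) \left(-6\right) = 7 - \left(-6 - 6 x\right) = 7 + \left(6 + 6 x\right) = 13 + 6 x$)
$d = -16840$ ($d = \left(13 + 6 \left(-130\right)\right) - 16073 = \left(13 - 780\right) - 16073 = -767 - 16073 = -16840$)
$P = 53974$ ($P = 4 - 2 \left(-23755 - 3230\right) = 4 - -53970 = 4 + 53970 = 53974$)
$P + d = 53974 - 16840 = 37134$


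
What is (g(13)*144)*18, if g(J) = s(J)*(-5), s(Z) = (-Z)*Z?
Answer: 2190240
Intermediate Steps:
s(Z) = -Z²
g(J) = 5*J² (g(J) = -J²*(-5) = 5*J²)
(g(13)*144)*18 = ((5*13²)*144)*18 = ((5*169)*144)*18 = (845*144)*18 = 121680*18 = 2190240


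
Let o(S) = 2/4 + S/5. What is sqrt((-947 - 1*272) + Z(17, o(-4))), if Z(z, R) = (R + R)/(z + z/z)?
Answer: I*sqrt(1097130)/30 ≈ 34.915*I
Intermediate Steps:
o(S) = 1/2 + S/5 (o(S) = 2*(1/4) + S*(1/5) = 1/2 + S/5)
Z(z, R) = 2*R/(1 + z) (Z(z, R) = (2*R)/(z + 1) = (2*R)/(1 + z) = 2*R/(1 + z))
sqrt((-947 - 1*272) + Z(17, o(-4))) = sqrt((-947 - 1*272) + 2*(1/2 + (1/5)*(-4))/(1 + 17)) = sqrt((-947 - 272) + 2*(1/2 - 4/5)/18) = sqrt(-1219 + 2*(-3/10)*(1/18)) = sqrt(-1219 - 1/30) = sqrt(-36571/30) = I*sqrt(1097130)/30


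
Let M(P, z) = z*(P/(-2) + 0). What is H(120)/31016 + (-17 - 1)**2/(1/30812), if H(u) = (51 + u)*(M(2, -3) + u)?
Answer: 309635478441/31016 ≈ 9.9831e+6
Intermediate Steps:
M(P, z) = -P*z/2 (M(P, z) = z*(P*(-1/2) + 0) = z*(-P/2 + 0) = z*(-P/2) = -P*z/2)
H(u) = (3 + u)*(51 + u) (H(u) = (51 + u)*(-1/2*2*(-3) + u) = (51 + u)*(3 + u) = (3 + u)*(51 + u))
H(120)/31016 + (-17 - 1)**2/(1/30812) = (153 + 120**2 + 54*120)/31016 + (-17 - 1)**2/(1/30812) = (153 + 14400 + 6480)*(1/31016) + (-18)**2/(1/30812) = 21033*(1/31016) + 324*30812 = 21033/31016 + 9983088 = 309635478441/31016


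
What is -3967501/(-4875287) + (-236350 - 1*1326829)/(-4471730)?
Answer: 25362539504103/21800967136510 ≈ 1.1634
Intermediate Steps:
-3967501/(-4875287) + (-236350 - 1*1326829)/(-4471730) = -3967501*(-1/4875287) + (-236350 - 1326829)*(-1/4471730) = 3967501/4875287 - 1563179*(-1/4471730) = 3967501/4875287 + 1563179/4471730 = 25362539504103/21800967136510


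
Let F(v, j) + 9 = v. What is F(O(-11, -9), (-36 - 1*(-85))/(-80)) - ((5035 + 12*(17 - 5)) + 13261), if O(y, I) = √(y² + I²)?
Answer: -18449 + √202 ≈ -18435.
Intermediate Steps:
O(y, I) = √(I² + y²)
F(v, j) = -9 + v
F(O(-11, -9), (-36 - 1*(-85))/(-80)) - ((5035 + 12*(17 - 5)) + 13261) = (-9 + √((-9)² + (-11)²)) - ((5035 + 12*(17 - 5)) + 13261) = (-9 + √(81 + 121)) - ((5035 + 12*12) + 13261) = (-9 + √202) - ((5035 + 144) + 13261) = (-9 + √202) - (5179 + 13261) = (-9 + √202) - 1*18440 = (-9 + √202) - 18440 = -18449 + √202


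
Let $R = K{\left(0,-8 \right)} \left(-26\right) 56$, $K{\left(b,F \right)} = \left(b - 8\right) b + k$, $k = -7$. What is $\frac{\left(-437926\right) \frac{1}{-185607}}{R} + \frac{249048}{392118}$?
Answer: $\frac{39274787503115}{61814348885016} \approx 0.63537$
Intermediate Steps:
$K{\left(b,F \right)} = -7 + b \left(-8 + b\right)$ ($K{\left(b,F \right)} = \left(b - 8\right) b - 7 = \left(-8 + b\right) b - 7 = b \left(-8 + b\right) - 7 = -7 + b \left(-8 + b\right)$)
$R = 10192$ ($R = \left(-7 + 0^{2} - 0\right) \left(-26\right) 56 = \left(-7 + 0 + 0\right) \left(-26\right) 56 = \left(-7\right) \left(-26\right) 56 = 182 \cdot 56 = 10192$)
$\frac{\left(-437926\right) \frac{1}{-185607}}{R} + \frac{249048}{392118} = \frac{\left(-437926\right) \frac{1}{-185607}}{10192} + \frac{249048}{392118} = \left(-437926\right) \left(- \frac{1}{185607}\right) \frac{1}{10192} + 249048 \cdot \frac{1}{392118} = \frac{437926}{185607} \cdot \frac{1}{10192} + \frac{41508}{65353} = \frac{218963}{945853272} + \frac{41508}{65353} = \frac{39274787503115}{61814348885016}$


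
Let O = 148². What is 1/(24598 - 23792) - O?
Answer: -17654623/806 ≈ -21904.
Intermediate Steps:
O = 21904
1/(24598 - 23792) - O = 1/(24598 - 23792) - 1*21904 = 1/806 - 21904 = -17654623/806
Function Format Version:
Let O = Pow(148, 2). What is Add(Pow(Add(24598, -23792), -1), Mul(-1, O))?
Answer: Rational(-17654623, 806) ≈ -21904.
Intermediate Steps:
O = 21904
Add(Pow(Add(24598, -23792), -1), Mul(-1, O)) = Add(Pow(Add(24598, -23792), -1), Mul(-1, 21904)) = Add(Pow(806, -1), -21904) = Add(Rational(1, 806), -21904) = Rational(-17654623, 806)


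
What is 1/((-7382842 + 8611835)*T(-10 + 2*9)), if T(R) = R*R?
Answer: 1/78655552 ≈ 1.2714e-8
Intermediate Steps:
T(R) = R²
1/((-7382842 + 8611835)*T(-10 + 2*9)) = 1/((-7382842 + 8611835)*((-10 + 2*9)²)) = 1/(1228993*((-10 + 18)²)) = 1/(1228993*(8²)) = (1/1228993)/64 = (1/1228993)*(1/64) = 1/78655552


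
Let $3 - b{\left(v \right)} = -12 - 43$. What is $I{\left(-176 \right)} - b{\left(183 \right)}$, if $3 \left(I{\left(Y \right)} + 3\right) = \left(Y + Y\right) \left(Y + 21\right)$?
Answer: $\frac{54377}{3} \approx 18126.0$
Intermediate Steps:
$I{\left(Y \right)} = -3 + \frac{2 Y \left(21 + Y\right)}{3}$ ($I{\left(Y \right)} = -3 + \frac{\left(Y + Y\right) \left(Y + 21\right)}{3} = -3 + \frac{2 Y \left(21 + Y\right)}{3}$)
$b{\left(v \right)} = 58$ ($b{\left(v \right)} = 3 - \left(-12 - 43\right) = 3 - -55 = 3 + 55 = 58$)
$I{\left(-176 \right)} - b{\left(183 \right)} = \left(-3 + 14 \left(-176\right) + \frac{2 \left(-176\right)^{2}}{3}\right) - 58 = \left(-3 - 2464 + \frac{2}{3} \cdot 30976\right) - 58 = \left(-3 - 2464 + \frac{61952}{3}\right) - 58 = \frac{54551}{3} - 58 = \frac{54377}{3}$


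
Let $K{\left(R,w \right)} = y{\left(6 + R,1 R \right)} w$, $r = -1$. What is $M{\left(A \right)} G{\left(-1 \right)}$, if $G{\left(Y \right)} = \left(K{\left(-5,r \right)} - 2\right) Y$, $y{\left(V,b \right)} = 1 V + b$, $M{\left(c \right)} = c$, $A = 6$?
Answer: $-12$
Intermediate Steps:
$y{\left(V,b \right)} = V + b$
$K{\left(R,w \right)} = w \left(6 + 2 R\right)$ ($K{\left(R,w \right)} = \left(\left(6 + R\right) + 1 R\right) w = \left(\left(6 + R\right) + R\right) w = \left(6 + 2 R\right) w = w \left(6 + 2 R\right)$)
$G{\left(Y \right)} = 2 Y$ ($G{\left(Y \right)} = \left(2 \left(-1\right) \left(3 - 5\right) - 2\right) Y = \left(2 \left(-1\right) \left(-2\right) - 2\right) Y = \left(4 - 2\right) Y = 2 Y$)
$M{\left(A \right)} G{\left(-1 \right)} = 6 \cdot 2 \left(-1\right) = 6 \left(-2\right) = -12$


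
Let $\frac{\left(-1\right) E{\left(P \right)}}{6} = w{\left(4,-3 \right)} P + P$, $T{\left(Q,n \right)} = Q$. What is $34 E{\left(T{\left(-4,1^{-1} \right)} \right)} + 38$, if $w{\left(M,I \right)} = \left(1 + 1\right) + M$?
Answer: $5750$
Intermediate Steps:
$w{\left(M,I \right)} = 2 + M$
$E{\left(P \right)} = - 42 P$ ($E{\left(P \right)} = - 6 \left(\left(2 + 4\right) P + P\right) = - 6 \left(6 P + P\right) = - 6 \cdot 7 P = - 42 P$)
$34 E{\left(T{\left(-4,1^{-1} \right)} \right)} + 38 = 34 \left(\left(-42\right) \left(-4\right)\right) + 38 = 34 \cdot 168 + 38 = 5712 + 38 = 5750$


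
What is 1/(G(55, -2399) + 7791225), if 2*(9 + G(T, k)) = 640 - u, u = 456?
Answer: 1/7791308 ≈ 1.2835e-7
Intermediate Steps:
G(T, k) = 83 (G(T, k) = -9 + (640 - 1*456)/2 = -9 + (640 - 456)/2 = -9 + (1/2)*184 = -9 + 92 = 83)
1/(G(55, -2399) + 7791225) = 1/(83 + 7791225) = 1/7791308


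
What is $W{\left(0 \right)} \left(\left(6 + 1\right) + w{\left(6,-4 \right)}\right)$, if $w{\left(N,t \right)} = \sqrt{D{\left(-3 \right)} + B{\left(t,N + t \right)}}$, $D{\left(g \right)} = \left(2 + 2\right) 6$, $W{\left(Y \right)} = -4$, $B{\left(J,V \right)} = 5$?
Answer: $-28 - 4 \sqrt{29} \approx -49.541$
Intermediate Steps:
$D{\left(g \right)} = 24$ ($D{\left(g \right)} = 4 \cdot 6 = 24$)
$w{\left(N,t \right)} = \sqrt{29}$ ($w{\left(N,t \right)} = \sqrt{24 + 5} = \sqrt{29}$)
$W{\left(0 \right)} \left(\left(6 + 1\right) + w{\left(6,-4 \right)}\right) = - 4 \left(\left(6 + 1\right) + \sqrt{29}\right) = - 4 \left(7 + \sqrt{29}\right) = -28 - 4 \sqrt{29}$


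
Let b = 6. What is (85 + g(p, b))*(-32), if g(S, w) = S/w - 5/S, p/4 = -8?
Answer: -7663/3 ≈ -2554.3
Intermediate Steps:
p = -32 (p = 4*(-8) = -32)
g(S, w) = -5/S + S/w
(85 + g(p, b))*(-32) = (85 + (-5/(-32) - 32/6))*(-32) = (85 + (-5*(-1/32) - 32*1/6))*(-32) = (85 + (5/32 - 16/3))*(-32) = (85 - 497/96)*(-32) = (7663/96)*(-32) = -7663/3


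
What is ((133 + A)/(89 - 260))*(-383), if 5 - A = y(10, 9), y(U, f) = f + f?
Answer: 15320/57 ≈ 268.77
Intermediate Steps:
y(U, f) = 2*f
A = -13 (A = 5 - 2*9 = 5 - 1*18 = 5 - 18 = -13)
((133 + A)/(89 - 260))*(-383) = ((133 - 13)/(89 - 260))*(-383) = (120/(-171))*(-383) = (120*(-1/171))*(-383) = -40/57*(-383) = 15320/57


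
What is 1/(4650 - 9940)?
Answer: -1/5290 ≈ -0.00018904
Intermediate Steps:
1/(4650 - 9940) = 1/(-5290) = -1/5290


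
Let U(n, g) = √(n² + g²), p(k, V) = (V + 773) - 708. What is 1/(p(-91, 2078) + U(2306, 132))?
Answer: -2143/742611 + 2*√1333765/742611 ≈ 0.00022458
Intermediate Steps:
p(k, V) = 65 + V (p(k, V) = (773 + V) - 708 = 65 + V)
U(n, g) = √(g² + n²)
1/(p(-91, 2078) + U(2306, 132)) = 1/((65 + 2078) + √(132² + 2306²)) = 1/(2143 + √(17424 + 5317636)) = 1/(2143 + √5335060) = 1/(2143 + 2*√1333765)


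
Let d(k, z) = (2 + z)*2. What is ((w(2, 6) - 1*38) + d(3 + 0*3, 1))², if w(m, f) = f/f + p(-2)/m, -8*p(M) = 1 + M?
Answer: 245025/256 ≈ 957.13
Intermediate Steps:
p(M) = -⅛ - M/8 (p(M) = -(1 + M)/8 = -⅛ - M/8)
w(m, f) = 1 + 1/(8*m) (w(m, f) = f/f + (-⅛ - ⅛*(-2))/m = 1 + (-⅛ + ¼)/m = 1 + 1/(8*m))
d(k, z) = 4 + 2*z
((w(2, 6) - 1*38) + d(3 + 0*3, 1))² = (((⅛ + 2)/2 - 1*38) + (4 + 2*1))² = (((½)*(17/8) - 38) + (4 + 2))² = ((17/16 - 38) + 6)² = (-591/16 + 6)² = (-495/16)² = 245025/256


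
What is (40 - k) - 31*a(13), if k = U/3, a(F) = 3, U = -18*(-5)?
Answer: -83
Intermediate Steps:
U = 90
k = 30 (k = 90/3 = 90*(⅓) = 30)
(40 - k) - 31*a(13) = (40 - 1*30) - 31*3 = (40 - 30) - 93 = 10 - 93 = -83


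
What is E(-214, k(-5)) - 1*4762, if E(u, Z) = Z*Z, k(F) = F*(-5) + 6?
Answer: -3801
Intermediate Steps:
k(F) = 6 - 5*F (k(F) = -5*F + 6 = 6 - 5*F)
E(u, Z) = Z²
E(-214, k(-5)) - 1*4762 = (6 - 5*(-5))² - 1*4762 = (6 + 25)² - 4762 = 31² - 4762 = 961 - 4762 = -3801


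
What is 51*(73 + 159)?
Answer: 11832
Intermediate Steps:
51*(73 + 159) = 51*232 = 11832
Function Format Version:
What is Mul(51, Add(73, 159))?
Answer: 11832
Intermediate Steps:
Mul(51, Add(73, 159)) = Mul(51, 232) = 11832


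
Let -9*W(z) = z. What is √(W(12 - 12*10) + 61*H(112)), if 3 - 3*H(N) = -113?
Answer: 2*√5334/3 ≈ 48.690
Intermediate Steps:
H(N) = 116/3 (H(N) = 1 - ⅓*(-113) = 1 + 113/3 = 116/3)
W(z) = -z/9
√(W(12 - 12*10) + 61*H(112)) = √(-(12 - 12*10)/9 + 61*(116/3)) = √(-(12 - 120)/9 + 7076/3) = √(-⅑*(-108) + 7076/3) = √(12 + 7076/3) = √(7112/3) = 2*√5334/3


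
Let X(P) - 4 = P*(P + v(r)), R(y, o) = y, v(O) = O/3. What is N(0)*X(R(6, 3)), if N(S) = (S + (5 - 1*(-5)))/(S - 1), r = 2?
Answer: -440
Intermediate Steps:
v(O) = O/3 (v(O) = O*(⅓) = O/3)
N(S) = (10 + S)/(-1 + S) (N(S) = (S + (5 + 5))/(-1 + S) = (S + 10)/(-1 + S) = (10 + S)/(-1 + S))
X(P) = 4 + P*(⅔ + P) (X(P) = 4 + P*(P + (⅓)*2) = 4 + P*(P + ⅔) = 4 + P*(⅔ + P))
N(0)*X(R(6, 3)) = ((10 + 0)/(-1 + 0))*(4 + 6² + (⅔)*6) = (10/(-1))*(4 + 36 + 4) = -1*10*44 = -10*44 = -440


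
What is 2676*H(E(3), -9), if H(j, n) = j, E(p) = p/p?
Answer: 2676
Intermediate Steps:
E(p) = 1
2676*H(E(3), -9) = 2676*1 = 2676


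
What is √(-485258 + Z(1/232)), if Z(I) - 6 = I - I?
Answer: 2*I*√121313 ≈ 696.6*I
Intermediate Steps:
Z(I) = 6 (Z(I) = 6 + (I - I) = 6 + 0 = 6)
√(-485258 + Z(1/232)) = √(-485258 + 6) = √(-485252) = 2*I*√121313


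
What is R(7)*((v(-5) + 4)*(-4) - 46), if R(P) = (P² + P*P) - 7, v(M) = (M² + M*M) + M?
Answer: -22022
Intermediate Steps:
v(M) = M + 2*M² (v(M) = (M² + M²) + M = 2*M² + M = M + 2*M²)
R(P) = -7 + 2*P² (R(P) = (P² + P²) - 7 = 2*P² - 7 = -7 + 2*P²)
R(7)*((v(-5) + 4)*(-4) - 46) = (-7 + 2*7²)*((-5*(1 + 2*(-5)) + 4)*(-4) - 46) = (-7 + 2*49)*((-5*(1 - 10) + 4)*(-4) - 46) = (-7 + 98)*((-5*(-9) + 4)*(-4) - 46) = 91*((45 + 4)*(-4) - 46) = 91*(49*(-4) - 46) = 91*(-196 - 46) = 91*(-242) = -22022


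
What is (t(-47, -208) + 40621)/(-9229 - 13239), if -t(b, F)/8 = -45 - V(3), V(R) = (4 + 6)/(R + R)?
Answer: -122983/67404 ≈ -1.8246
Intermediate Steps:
V(R) = 5/R (V(R) = 10/((2*R)) = 10*(1/(2*R)) = 5/R)
t(b, F) = 1120/3 (t(b, F) = -8*(-45 - 5/3) = -8*(-140/3) = 1120/3)
(t(-47, -208) + 40621)/(-9229 - 13239) = (1120/3 + 40621)/(-9229 - 13239) = (122983/3)/(-22468) = (122983/3)*(-1/22468) = -122983/67404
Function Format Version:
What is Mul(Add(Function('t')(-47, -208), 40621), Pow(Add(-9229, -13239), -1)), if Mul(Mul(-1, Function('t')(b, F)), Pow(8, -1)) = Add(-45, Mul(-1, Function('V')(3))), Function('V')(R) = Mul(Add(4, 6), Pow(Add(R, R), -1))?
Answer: Rational(-122983, 67404) ≈ -1.8246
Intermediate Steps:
Function('V')(R) = Mul(5, Pow(R, -1)) (Function('V')(R) = Mul(10, Pow(Mul(2, R), -1)) = Mul(10, Mul(Rational(1, 2), Pow(R, -1))) = Mul(5, Pow(R, -1)))
Function('t')(b, F) = Rational(1120, 3) (Function('t')(b, F) = Mul(-8, Add(-45, Mul(-1, Mul(5, Pow(3, -1))))) = Mul(-8, Add(-45, Mul(-1, Mul(5, Rational(1, 3))))) = Mul(-8, Add(-45, Mul(-1, Rational(5, 3)))) = Mul(-8, Add(-45, Rational(-5, 3))) = Mul(-8, Rational(-140, 3)) = Rational(1120, 3))
Mul(Add(Function('t')(-47, -208), 40621), Pow(Add(-9229, -13239), -1)) = Mul(Add(Rational(1120, 3), 40621), Pow(Add(-9229, -13239), -1)) = Mul(Rational(122983, 3), Pow(-22468, -1)) = Mul(Rational(122983, 3), Rational(-1, 22468)) = Rational(-122983, 67404)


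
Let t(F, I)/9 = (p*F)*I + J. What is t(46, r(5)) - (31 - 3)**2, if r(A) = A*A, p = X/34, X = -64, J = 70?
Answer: -333818/17 ≈ -19636.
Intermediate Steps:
p = -32/17 (p = -64/34 = -64*1/34 = -32/17 ≈ -1.8824)
r(A) = A**2
t(F, I) = 630 - 288*F*I/17 (t(F, I) = 9*((-32*F/17)*I + 70) = 9*(-32*F*I/17 + 70) = 9*(70 - 32*F*I/17) = 630 - 288*F*I/17)
t(46, r(5)) - (31 - 3)**2 = (630 - 288/17*46*5**2) - (31 - 3)**2 = (630 - 288/17*46*25) - 1*28**2 = (630 - 331200/17) - 1*784 = -320490/17 - 784 = -333818/17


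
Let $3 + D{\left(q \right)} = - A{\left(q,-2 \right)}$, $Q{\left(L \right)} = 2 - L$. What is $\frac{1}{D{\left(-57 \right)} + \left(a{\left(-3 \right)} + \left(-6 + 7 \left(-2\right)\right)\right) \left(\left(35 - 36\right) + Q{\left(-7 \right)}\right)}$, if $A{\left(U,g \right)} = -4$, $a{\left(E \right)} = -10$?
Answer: $- \frac{1}{239} \approx -0.0041841$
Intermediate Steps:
$D{\left(q \right)} = 1$ ($D{\left(q \right)} = -3 - -4 = -3 + 4 = 1$)
$\frac{1}{D{\left(-57 \right)} + \left(a{\left(-3 \right)} + \left(-6 + 7 \left(-2\right)\right)\right) \left(\left(35 - 36\right) + Q{\left(-7 \right)}\right)} = \frac{1}{1 + \left(-10 + \left(-6 + 7 \left(-2\right)\right)\right) \left(\left(35 - 36\right) + \left(2 - -7\right)\right)} = \frac{1}{1 + \left(-10 - 20\right) \left(-1 + \left(2 + 7\right)\right)} = \frac{1}{1 + \left(-10 - 20\right) \left(-1 + 9\right)} = \frac{1}{1 - 240} = \frac{1}{-239} = - \frac{1}{239}$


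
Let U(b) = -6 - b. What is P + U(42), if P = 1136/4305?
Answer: -205504/4305 ≈ -47.736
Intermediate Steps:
P = 1136/4305 (P = 1136*(1/4305) = 1136/4305 ≈ 0.26388)
P + U(42) = 1136/4305 + (-6 - 1*42) = 1136/4305 + (-6 - 42) = 1136/4305 - 48 = -205504/4305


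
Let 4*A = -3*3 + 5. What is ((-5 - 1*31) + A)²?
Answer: 1369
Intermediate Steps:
A = -1 (A = (-3*3 + 5)/4 = (-9 + 5)/4 = (¼)*(-4) = -1)
((-5 - 1*31) + A)² = ((-5 - 1*31) - 1)² = ((-5 - 31) - 1)² = (-36 - 1)² = (-37)² = 1369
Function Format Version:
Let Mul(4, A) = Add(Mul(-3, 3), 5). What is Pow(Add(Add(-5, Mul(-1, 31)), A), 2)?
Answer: 1369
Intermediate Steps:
A = -1 (A = Mul(Rational(1, 4), Add(Mul(-3, 3), 5)) = Mul(Rational(1, 4), Add(-9, 5)) = Mul(Rational(1, 4), -4) = -1)
Pow(Add(Add(-5, Mul(-1, 31)), A), 2) = Pow(Add(Add(-5, Mul(-1, 31)), -1), 2) = Pow(Add(Add(-5, -31), -1), 2) = Pow(Add(-36, -1), 2) = Pow(-37, 2) = 1369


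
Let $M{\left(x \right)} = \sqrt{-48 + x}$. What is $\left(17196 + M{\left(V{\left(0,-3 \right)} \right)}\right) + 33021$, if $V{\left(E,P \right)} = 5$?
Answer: $50217 + i \sqrt{43} \approx 50217.0 + 6.5574 i$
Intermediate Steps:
$\left(17196 + M{\left(V{\left(0,-3 \right)} \right)}\right) + 33021 = \left(17196 + \sqrt{-48 + 5}\right) + 33021 = \left(17196 + \sqrt{-43}\right) + 33021 = \left(17196 + i \sqrt{43}\right) + 33021 = 50217 + i \sqrt{43}$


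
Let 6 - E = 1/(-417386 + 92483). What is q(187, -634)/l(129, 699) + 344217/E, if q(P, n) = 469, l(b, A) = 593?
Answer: 66320335896454/1156005467 ≈ 57370.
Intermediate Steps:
E = 1949419/324903 (E = 6 - 1/(-417386 + 92483) = 6 - 1/(-324903) = 6 - 1*(-1/324903) = 6 + 1/324903 = 1949419/324903 ≈ 6.0000)
q(187, -634)/l(129, 699) + 344217/E = 469/593 + 344217/(1949419/324903) = 469*(1/593) + 344217*(324903/1949419) = 469/593 + 111837135951/1949419 = 66320335896454/1156005467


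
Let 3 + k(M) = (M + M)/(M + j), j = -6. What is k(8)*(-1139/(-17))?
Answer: 335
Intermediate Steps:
k(M) = -3 + 2*M/(-6 + M) (k(M) = -3 + (M + M)/(M - 6) = -3 + (2*M)/(-6 + M) = -3 + 2*M/(-6 + M))
k(8)*(-1139/(-17)) = ((18 - 1*8)/(-6 + 8))*(-1139/(-17)) = ((18 - 8)/2)*(-1139*(-1/17)) = ((½)*10)*67 = 5*67 = 335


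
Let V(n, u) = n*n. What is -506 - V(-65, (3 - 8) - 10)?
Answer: -4731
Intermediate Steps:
V(n, u) = n**2
-506 - V(-65, (3 - 8) - 10) = -506 - 1*(-65)**2 = -506 - 1*4225 = -506 - 4225 = -4731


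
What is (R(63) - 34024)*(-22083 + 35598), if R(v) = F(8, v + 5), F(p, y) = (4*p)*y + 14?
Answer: -430236510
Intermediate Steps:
F(p, y) = 14 + 4*p*y (F(p, y) = 4*p*y + 14 = 14 + 4*p*y)
R(v) = 174 + 32*v (R(v) = 14 + 4*8*(v + 5) = 14 + 4*8*(5 + v) = 14 + (160 + 32*v) = 174 + 32*v)
(R(63) - 34024)*(-22083 + 35598) = ((174 + 32*63) - 34024)*(-22083 + 35598) = ((174 + 2016) - 34024)*13515 = (2190 - 34024)*13515 = -31834*13515 = -430236510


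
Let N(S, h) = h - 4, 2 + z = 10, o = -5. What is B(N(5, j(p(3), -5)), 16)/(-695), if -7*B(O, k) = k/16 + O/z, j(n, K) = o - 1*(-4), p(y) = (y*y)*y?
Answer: 3/38920 ≈ 7.7081e-5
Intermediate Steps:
z = 8 (z = -2 + 10 = 8)
p(y) = y³ (p(y) = y²*y = y³)
j(n, K) = -1 (j(n, K) = -5 - 1*(-4) = -5 + 4 = -1)
N(S, h) = -4 + h
B(O, k) = -O/56 - k/112 (B(O, k) = -(k/16 + O/8)/7 = -(O/8 + k/16)/7 = -O/56 - k/112)
B(N(5, j(p(3), -5)), 16)/(-695) = (-(-4 - 1)/56 - 1/112*16)/(-695) = (-1/56*(-5) - ⅐)*(-1/695) = (5/56 - ⅐)*(-1/695) = -3/56*(-1/695) = 3/38920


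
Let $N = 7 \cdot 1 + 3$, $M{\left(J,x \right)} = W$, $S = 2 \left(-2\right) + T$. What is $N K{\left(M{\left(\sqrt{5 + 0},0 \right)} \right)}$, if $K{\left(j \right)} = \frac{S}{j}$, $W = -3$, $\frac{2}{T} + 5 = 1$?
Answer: $15$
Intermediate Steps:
$T = - \frac{1}{2}$ ($T = \frac{2}{-5 + 1} = \frac{2}{-4} = 2 \left(- \frac{1}{4}\right) = - \frac{1}{2} \approx -0.5$)
$S = - \frac{9}{2}$ ($S = 2 \left(-2\right) - \frac{1}{2} = -4 - \frac{1}{2} = - \frac{9}{2} \approx -4.5$)
$M{\left(J,x \right)} = -3$
$K{\left(j \right)} = - \frac{9}{2 j}$
$N = 10$ ($N = 7 + 3 = 10$)
$N K{\left(M{\left(\sqrt{5 + 0},0 \right)} \right)} = 10 \left(- \frac{9}{2 \left(-3\right)}\right) = 10 \left(\left(- \frac{9}{2}\right) \left(- \frac{1}{3}\right)\right) = 10 \cdot \frac{3}{2} = 15$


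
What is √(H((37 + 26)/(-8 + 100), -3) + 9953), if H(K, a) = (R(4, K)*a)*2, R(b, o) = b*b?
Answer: √9857 ≈ 99.282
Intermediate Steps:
R(b, o) = b²
H(K, a) = 32*a (H(K, a) = (4²*a)*2 = (16*a)*2 = 32*a)
√(H((37 + 26)/(-8 + 100), -3) + 9953) = √(32*(-3) + 9953) = √(-96 + 9953) = √9857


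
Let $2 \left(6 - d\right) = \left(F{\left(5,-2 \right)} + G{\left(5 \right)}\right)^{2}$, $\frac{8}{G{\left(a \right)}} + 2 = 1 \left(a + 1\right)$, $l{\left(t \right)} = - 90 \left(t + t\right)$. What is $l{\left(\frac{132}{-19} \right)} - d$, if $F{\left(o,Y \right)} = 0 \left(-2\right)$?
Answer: $\frac{23684}{19} \approx 1246.5$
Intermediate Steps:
$l{\left(t \right)} = - 180 t$ ($l{\left(t \right)} = - 90 \cdot 2 t = - 180 t$)
$F{\left(o,Y \right)} = 0$
$G{\left(a \right)} = \frac{8}{-1 + a}$ ($G{\left(a \right)} = \frac{8}{-2 + 1 \left(a + 1\right)} = \frac{8}{-2 + 1 \left(1 + a\right)} = \frac{8}{-2 + \left(1 + a\right)} = \frac{8}{-1 + a}$)
$d = 4$ ($d = 6 - \frac{\left(0 + \frac{8}{-1 + 5}\right)^{2}}{2} = 6 - \frac{\left(0 + \frac{8}{4}\right)^{2}}{2} = 6 - \frac{\left(0 + 8 \cdot \frac{1}{4}\right)^{2}}{2} = 6 - \frac{\left(0 + 2\right)^{2}}{2} = 6 - \frac{2^{2}}{2} = 6 - 2 = 4$)
$l{\left(\frac{132}{-19} \right)} - d = - 180 \frac{132}{-19} - 4 = - 180 \cdot 132 \left(- \frac{1}{19}\right) - 4 = \left(-180\right) \left(- \frac{132}{19}\right) - 4 = \frac{23760}{19} - 4 = \frac{23684}{19}$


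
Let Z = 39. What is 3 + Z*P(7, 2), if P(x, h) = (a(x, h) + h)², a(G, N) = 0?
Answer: 159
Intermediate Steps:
P(x, h) = h² (P(x, h) = (0 + h)² = h²)
3 + Z*P(7, 2) = 3 + 39*2² = 3 + 39*4 = 3 + 156 = 159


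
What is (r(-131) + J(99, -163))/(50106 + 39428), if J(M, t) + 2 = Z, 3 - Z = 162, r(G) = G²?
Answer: 8500/44767 ≈ 0.18987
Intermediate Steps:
Z = -159 (Z = 3 - 1*162 = 3 - 162 = -159)
J(M, t) = -161 (J(M, t) = -2 - 159 = -161)
(r(-131) + J(99, -163))/(50106 + 39428) = ((-131)² - 161)/(50106 + 39428) = (17161 - 161)/89534 = 17000*(1/89534) = 8500/44767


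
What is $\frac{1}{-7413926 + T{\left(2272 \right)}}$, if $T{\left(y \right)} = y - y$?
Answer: $- \frac{1}{7413926} \approx -1.3488 \cdot 10^{-7}$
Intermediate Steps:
$T{\left(y \right)} = 0$
$\frac{1}{-7413926 + T{\left(2272 \right)}} = \frac{1}{-7413926 + 0} = \frac{1}{-7413926} = - \frac{1}{7413926}$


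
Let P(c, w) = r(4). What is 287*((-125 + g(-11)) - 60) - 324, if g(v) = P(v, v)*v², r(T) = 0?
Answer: -53419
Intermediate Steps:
P(c, w) = 0
g(v) = 0 (g(v) = 0*v² = 0)
287*((-125 + g(-11)) - 60) - 324 = 287*((-125 + 0) - 60) - 324 = 287*(-125 - 60) - 324 = 287*(-185) - 324 = -53095 - 324 = -53419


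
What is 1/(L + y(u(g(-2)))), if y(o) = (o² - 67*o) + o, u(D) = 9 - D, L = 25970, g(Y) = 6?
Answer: 1/25781 ≈ 3.8788e-5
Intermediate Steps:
y(o) = o² - 66*o
1/(L + y(u(g(-2)))) = 1/(25970 + (9 - 1*6)*(-66 + (9 - 1*6))) = 1/(25970 + (9 - 6)*(-66 + (9 - 6))) = 1/(25970 + 3*(-66 + 3)) = 1/(25970 + 3*(-63)) = 1/(25970 - 189) = 1/25781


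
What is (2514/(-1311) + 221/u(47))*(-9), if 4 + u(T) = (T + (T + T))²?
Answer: 11464857/668173 ≈ 17.159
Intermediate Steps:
u(T) = -4 + 9*T² (u(T) = -4 + (T + (T + T))² = -4 + (T + 2*T)² = -4 + (3*T)² = -4 + 9*T²)
(2514/(-1311) + 221/u(47))*(-9) = (2514/(-1311) + 221/(-4 + 9*47²))*(-9) = (2514*(-1/1311) + 221/(-4 + 9*2209))*(-9) = (-838/437 + 221/(-4 + 19881))*(-9) = (-838/437 + 221/19877)*(-9) = (-838/437 + 221*(1/19877))*(-9) = (-838/437 + 17/1529)*(-9) = -1273873/668173*(-9) = 11464857/668173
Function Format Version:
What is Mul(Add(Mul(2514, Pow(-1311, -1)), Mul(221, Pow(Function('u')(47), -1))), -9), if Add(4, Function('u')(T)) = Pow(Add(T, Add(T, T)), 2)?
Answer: Rational(11464857, 668173) ≈ 17.159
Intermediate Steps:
Function('u')(T) = Add(-4, Mul(9, Pow(T, 2))) (Function('u')(T) = Add(-4, Pow(Add(T, Add(T, T)), 2)) = Add(-4, Pow(Add(T, Mul(2, T)), 2)) = Add(-4, Pow(Mul(3, T), 2)) = Add(-4, Mul(9, Pow(T, 2))))
Mul(Add(Mul(2514, Pow(-1311, -1)), Mul(221, Pow(Function('u')(47), -1))), -9) = Mul(Add(Mul(2514, Pow(-1311, -1)), Mul(221, Pow(Add(-4, Mul(9, Pow(47, 2))), -1))), -9) = Mul(Add(Mul(2514, Rational(-1, 1311)), Mul(221, Pow(Add(-4, Mul(9, 2209)), -1))), -9) = Mul(Add(Rational(-838, 437), Mul(221, Pow(Add(-4, 19881), -1))), -9) = Mul(Add(Rational(-838, 437), Mul(221, Pow(19877, -1))), -9) = Mul(Add(Rational(-838, 437), Mul(221, Rational(1, 19877))), -9) = Mul(Add(Rational(-838, 437), Rational(17, 1529)), -9) = Mul(Rational(-1273873, 668173), -9) = Rational(11464857, 668173)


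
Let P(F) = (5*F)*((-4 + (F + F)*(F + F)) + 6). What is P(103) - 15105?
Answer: 21840465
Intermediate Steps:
P(F) = 5*F*(2 + 4*F**2) (P(F) = (5*F)*((-4 + (2*F)*(2*F)) + 6) = (5*F)*((-4 + 4*F**2) + 6) = (5*F)*(2 + 4*F**2) = 5*F*(2 + 4*F**2))
P(103) - 15105 = (10*103 + 20*103**3) - 15105 = (1030 + 20*1092727) - 15105 = (1030 + 21854540) - 15105 = 21855570 - 15105 = 21840465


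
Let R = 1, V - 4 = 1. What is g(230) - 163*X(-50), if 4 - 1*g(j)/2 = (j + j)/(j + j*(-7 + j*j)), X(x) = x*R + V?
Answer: 194200319/26447 ≈ 7343.0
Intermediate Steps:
V = 5 (V = 4 + 1 = 5)
X(x) = 5 + x (X(x) = x*1 + 5 = x + 5 = 5 + x)
g(j) = 8 - 4*j/(j + j*(-7 + j²)) (g(j) = 8 - 2*(j + j)/(j + j*(-7 + j*j)) = 8 - 2*2*j/(j + j*(-7 + j²)) = 8 - 4*j/(j + j*(-7 + j²)))
g(230) - 163*X(-50) = 4*(-13 + 2*230²)/(-6 + 230²) - 163*(5 - 50) = 4*(-13 + 2*52900)/(-6 + 52900) - 163*(-45) = 4*(-13 + 105800)/52894 - 1*(-7335) = 4*(1/52894)*105787 + 7335 = 211574/26447 + 7335 = 194200319/26447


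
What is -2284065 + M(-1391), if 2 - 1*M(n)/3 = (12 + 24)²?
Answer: -2287947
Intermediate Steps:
M(n) = -3882 (M(n) = 6 - 3*(12 + 24)² = 6 - 3*36² = 6 - 3*1296 = 6 - 3888 = -3882)
-2284065 + M(-1391) = -2284065 - 3882 = -2287947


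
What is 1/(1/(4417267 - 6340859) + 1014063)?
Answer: 1923592/1950643474295 ≈ 9.8613e-7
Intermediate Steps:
1/(1/(4417267 - 6340859) + 1014063) = 1/(1/(-1923592) + 1014063) = 1/(-1/1923592 + 1014063) = 1/(1950643474295/1923592) = 1923592/1950643474295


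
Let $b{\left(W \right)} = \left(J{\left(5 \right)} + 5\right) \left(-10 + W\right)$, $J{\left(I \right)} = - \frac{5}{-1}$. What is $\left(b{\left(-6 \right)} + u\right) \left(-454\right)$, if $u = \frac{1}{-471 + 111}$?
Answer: $\frac{13075427}{180} \approx 72641.0$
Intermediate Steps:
$u = - \frac{1}{360}$ ($u = \frac{1}{-360} = - \frac{1}{360} \approx -0.0027778$)
$J{\left(I \right)} = 5$ ($J{\left(I \right)} = \left(-5\right) \left(-1\right) = 5$)
$b{\left(W \right)} = -100 + 10 W$ ($b{\left(W \right)} = \left(5 + 5\right) \left(-10 + W\right) = 10 \left(-10 + W\right) = -100 + 10 W$)
$\left(b{\left(-6 \right)} + u\right) \left(-454\right) = \left(\left(-100 + 10 \left(-6\right)\right) - \frac{1}{360}\right) \left(-454\right) = \left(\left(-100 - 60\right) - \frac{1}{360}\right) \left(-454\right) = \left(-160 - \frac{1}{360}\right) \left(-454\right) = \left(- \frac{57601}{360}\right) \left(-454\right) = \frac{13075427}{180}$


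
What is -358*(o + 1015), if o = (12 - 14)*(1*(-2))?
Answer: -364802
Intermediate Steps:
o = 4 (o = -2*(-2) = 4)
-358*(o + 1015) = -358*(4 + 1015) = -358*1019 = -364802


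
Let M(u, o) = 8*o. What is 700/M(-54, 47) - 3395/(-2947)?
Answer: 119265/39574 ≈ 3.0137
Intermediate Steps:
700/M(-54, 47) - 3395/(-2947) = 700/((8*47)) - 3395/(-2947) = 700/376 - 3395*(-1/2947) = 700*(1/376) + 485/421 = 175/94 + 485/421 = 119265/39574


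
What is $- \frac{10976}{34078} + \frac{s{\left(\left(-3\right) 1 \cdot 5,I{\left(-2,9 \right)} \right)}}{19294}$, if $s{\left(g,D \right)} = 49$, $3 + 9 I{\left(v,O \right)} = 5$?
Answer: $- \frac{9550051}{29886406} \approx -0.31954$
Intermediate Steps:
$I{\left(v,O \right)} = \frac{2}{9}$ ($I{\left(v,O \right)} = - \frac{1}{3} + \frac{1}{9} \cdot 5 = - \frac{1}{3} + \frac{5}{9} = \frac{2}{9}$)
$- \frac{10976}{34078} + \frac{s{\left(\left(-3\right) 1 \cdot 5,I{\left(-2,9 \right)} \right)}}{19294} = - \frac{10976}{34078} + \frac{49}{19294} = \left(-10976\right) \frac{1}{34078} + 49 \cdot \frac{1}{19294} = - \frac{5488}{17039} + \frac{49}{19294} = - \frac{9550051}{29886406}$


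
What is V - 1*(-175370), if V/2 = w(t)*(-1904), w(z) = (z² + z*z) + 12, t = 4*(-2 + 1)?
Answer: 7818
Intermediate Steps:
t = -4 (t = 4*(-1) = -4)
w(z) = 12 + 2*z² (w(z) = (z² + z²) + 12 = 2*z² + 12 = 12 + 2*z²)
V = -167552 (V = 2*((12 + 2*(-4)²)*(-1904)) = 2*((12 + 2*16)*(-1904)) = 2*((12 + 32)*(-1904)) = 2*(44*(-1904)) = 2*(-83776) = -167552)
V - 1*(-175370) = -167552 - 1*(-175370) = -167552 + 175370 = 7818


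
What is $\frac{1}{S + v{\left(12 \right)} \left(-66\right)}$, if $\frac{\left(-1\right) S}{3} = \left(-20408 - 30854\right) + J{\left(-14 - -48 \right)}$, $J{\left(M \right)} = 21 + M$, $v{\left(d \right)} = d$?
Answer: $\frac{1}{152829} \approx 6.5433 \cdot 10^{-6}$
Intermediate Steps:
$S = 153621$ ($S = - 3 \left(\left(-20408 - 30854\right) + \left(21 - -34\right)\right) = - 3 \left(-51262 + \left(21 + \left(-14 + 48\right)\right)\right) = - 3 \left(-51262 + \left(21 + 34\right)\right) = - 3 \left(-51262 + 55\right) = \left(-3\right) \left(-51207\right) = 153621$)
$\frac{1}{S + v{\left(12 \right)} \left(-66\right)} = \frac{1}{153621 + 12 \left(-66\right)} = \frac{1}{153621 - 792} = \frac{1}{152829}$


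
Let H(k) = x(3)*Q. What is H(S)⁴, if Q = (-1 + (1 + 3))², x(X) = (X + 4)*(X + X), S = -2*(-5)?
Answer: 20415837456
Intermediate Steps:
S = 10
x(X) = 2*X*(4 + X) (x(X) = (4 + X)*(2*X) = 2*X*(4 + X))
Q = 9 (Q = (-1 + 4)² = 3² = 9)
H(k) = 378 (H(k) = (2*3*(4 + 3))*9 = (2*3*7)*9 = 42*9 = 378)
H(S)⁴ = 378⁴ = 20415837456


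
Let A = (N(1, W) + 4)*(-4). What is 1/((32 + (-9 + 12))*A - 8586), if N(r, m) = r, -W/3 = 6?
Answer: -1/9286 ≈ -0.00010769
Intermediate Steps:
W = -18 (W = -3*6 = -18)
A = -20 (A = (1 + 4)*(-4) = 5*(-4) = -20)
1/((32 + (-9 + 12))*A - 8586) = 1/((32 + (-9 + 12))*(-20) - 8586) = 1/((32 + 3)*(-20) - 8586) = 1/(35*(-20) - 8586) = 1/(-700 - 8586) = 1/(-9286) = -1/9286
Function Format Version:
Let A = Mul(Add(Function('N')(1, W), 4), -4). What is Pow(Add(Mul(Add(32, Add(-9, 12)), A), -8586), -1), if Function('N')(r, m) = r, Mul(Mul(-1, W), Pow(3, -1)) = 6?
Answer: Rational(-1, 9286) ≈ -0.00010769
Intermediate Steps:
W = -18 (W = Mul(-3, 6) = -18)
A = -20 (A = Mul(Add(1, 4), -4) = Mul(5, -4) = -20)
Pow(Add(Mul(Add(32, Add(-9, 12)), A), -8586), -1) = Pow(Add(Mul(Add(32, Add(-9, 12)), -20), -8586), -1) = Pow(Add(Mul(Add(32, 3), -20), -8586), -1) = Pow(Add(Mul(35, -20), -8586), -1) = Pow(Add(-700, -8586), -1) = Pow(-9286, -1) = Rational(-1, 9286)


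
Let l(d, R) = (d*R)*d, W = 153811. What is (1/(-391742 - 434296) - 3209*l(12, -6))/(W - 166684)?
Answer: -2290253133887/10633587174 ≈ -215.38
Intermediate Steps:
l(d, R) = R*d**2 (l(d, R) = (R*d)*d = R*d**2)
(1/(-391742 - 434296) - 3209*l(12, -6))/(W - 166684) = (1/(-391742 - 434296) - (-19254)*12**2)/(153811 - 166684) = (1/(-826038) - (-19254)*144)/(-12873) = (-1/826038 - 3209*(-864))*(-1/12873) = (-1/826038 + 2772576)*(-1/12873) = (2290253133887/826038)*(-1/12873) = -2290253133887/10633587174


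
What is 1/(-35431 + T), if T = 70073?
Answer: 1/34642 ≈ 2.8867e-5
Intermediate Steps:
1/(-35431 + T) = 1/(-35431 + 70073) = 1/34642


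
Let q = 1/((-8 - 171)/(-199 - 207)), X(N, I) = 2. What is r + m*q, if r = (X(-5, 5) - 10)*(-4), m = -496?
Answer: -195648/179 ≈ -1093.0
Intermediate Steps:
q = 406/179 (q = 1/(-179/(-406)) = 1/(-179*(-1/406)) = 1/(179/406) = 406/179 ≈ 2.2682)
r = 32 (r = (2 - 10)*(-4) = -8*(-4) = 32)
r + m*q = 32 - 496*406/179 = 32 - 201376/179 = -195648/179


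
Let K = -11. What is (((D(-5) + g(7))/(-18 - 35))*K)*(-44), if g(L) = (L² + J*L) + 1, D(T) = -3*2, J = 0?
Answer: -21296/53 ≈ -401.81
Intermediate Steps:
D(T) = -6
g(L) = 1 + L² (g(L) = (L² + 0*L) + 1 = (L² + 0) + 1 = L² + 1 = 1 + L²)
(((D(-5) + g(7))/(-18 - 35))*K)*(-44) = (((-6 + (1 + 7²))/(-18 - 35))*(-11))*(-44) = (((-6 + (1 + 49))/(-53))*(-11))*(-44) = (((-6 + 50)*(-1/53))*(-11))*(-44) = ((44*(-1/53))*(-11))*(-44) = -44/53*(-11)*(-44) = (484/53)*(-44) = -21296/53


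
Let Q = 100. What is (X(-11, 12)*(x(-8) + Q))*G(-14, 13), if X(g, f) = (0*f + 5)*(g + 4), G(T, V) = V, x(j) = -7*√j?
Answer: -45500 + 6370*I*√2 ≈ -45500.0 + 9008.5*I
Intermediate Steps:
X(g, f) = 20 + 5*g (X(g, f) = (0 + 5)*(4 + g) = 5*(4 + g) = 20 + 5*g)
(X(-11, 12)*(x(-8) + Q))*G(-14, 13) = ((20 + 5*(-11))*(-14*I*√2 + 100))*13 = ((20 - 55)*(-14*I*√2 + 100))*13 = -35*(-14*I*√2 + 100)*13 = -35*(100 - 14*I*√2)*13 = (-3500 + 490*I*√2)*13 = -45500 + 6370*I*√2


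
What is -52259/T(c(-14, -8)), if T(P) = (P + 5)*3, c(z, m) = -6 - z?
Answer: -52259/39 ≈ -1340.0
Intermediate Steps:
T(P) = 15 + 3*P (T(P) = (5 + P)*3 = 15 + 3*P)
-52259/T(c(-14, -8)) = -52259/(15 + 3*(-6 - 1*(-14))) = -52259/(15 + 3*(-6 + 14)) = -52259/(15 + 3*8) = -52259/(15 + 24) = -52259/39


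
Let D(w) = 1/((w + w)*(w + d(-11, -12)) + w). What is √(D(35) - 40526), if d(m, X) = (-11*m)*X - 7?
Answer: I*√402387761388795/99645 ≈ 201.31*I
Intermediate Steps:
d(m, X) = -7 - 11*X*m (d(m, X) = -11*X*m - 7 = -7 - 11*X*m)
D(w) = 1/(w + 2*w*(-1459 + w)) (D(w) = 1/((w + w)*(w + (-7 - 11*(-12)*(-11))) + w) = 1/((2*w)*(w + (-7 - 1452)) + w) = 1/((2*w)*(w - 1459) + w) = 1/((2*w)*(-1459 + w) + w) = 1/(2*w*(-1459 + w) + w) = 1/(w + 2*w*(-1459 + w)))
√(D(35) - 40526) = √(1/(35*(-2917 + 2*35)) - 40526) = √(1/(35*(-2917 + 70)) - 40526) = √((1/35)/(-2847) - 40526) = √((1/35)*(-1/2847) - 40526) = √(-1/99645 - 40526) = √(-4038213271/99645) = I*√402387761388795/99645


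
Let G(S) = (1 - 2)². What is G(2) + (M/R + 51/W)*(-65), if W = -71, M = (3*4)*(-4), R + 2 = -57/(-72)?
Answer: -5218286/2059 ≈ -2534.4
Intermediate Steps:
R = -29/24 (R = -2 - 57/(-72) = -2 - 57*(-1/72) = -2 + 19/24 = -29/24 ≈ -1.2083)
M = -48 (M = 12*(-4) = -48)
G(S) = 1 (G(S) = (-1)² = 1)
G(2) + (M/R + 51/W)*(-65) = 1 + (-48/(-29/24) + 51/(-71))*(-65) = 1 + (-48*(-24/29) + 51*(-1/71))*(-65) = 1 + (1152/29 - 51/71)*(-65) = 1 + (80313/2059)*(-65) = 1 - 5220345/2059 = -5218286/2059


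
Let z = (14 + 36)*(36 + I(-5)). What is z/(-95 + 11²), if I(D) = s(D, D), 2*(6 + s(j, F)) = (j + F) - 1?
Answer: 1225/26 ≈ 47.115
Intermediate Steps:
s(j, F) = -13/2 + F/2 + j/2 (s(j, F) = -6 + ((j + F) - 1)/2 = -6 + ((F + j) - 1)/2 = -6 + (-1 + F + j)/2 = -6 + (-½ + F/2 + j/2) = -13/2 + F/2 + j/2)
I(D) = -13/2 + D (I(D) = -13/2 + D/2 + D/2 = -13/2 + D)
z = 1225 (z = (14 + 36)*(36 + (-13/2 - 5)) = 50*(36 - 23/2) = 50*(49/2) = 1225)
z/(-95 + 11²) = 1225/(-95 + 11²) = 1225/(-95 + 121) = 1225/26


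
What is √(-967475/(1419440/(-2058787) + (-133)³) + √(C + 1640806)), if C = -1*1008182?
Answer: √(9647563287415163828444175 + 93841064632659865494384324*√39539)/4843579890759 ≈ 28.210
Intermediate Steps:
C = -1008182
√(-967475/(1419440/(-2058787) + (-133)³) + √(C + 1640806)) = √(-967475/(1419440/(-2058787) + (-133)³) + √(-1008182 + 1640806)) = √(-967475/(1419440*(-1/2058787) - 2352637) + √632624) = √(-967475/(-1419440/2058787 - 2352637) + 4*√39539) = √(-967475/(-4843579890759/2058787) + 4*√39539) = √(-967475*(-2058787/4843579890759) + 4*√39539) = √(1991824952825/4843579890759 + 4*√39539)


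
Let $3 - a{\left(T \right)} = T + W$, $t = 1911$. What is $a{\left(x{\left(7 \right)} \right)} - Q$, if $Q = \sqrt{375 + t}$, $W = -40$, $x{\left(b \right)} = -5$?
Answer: $48 - 3 \sqrt{254} \approx 0.18787$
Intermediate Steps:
$a{\left(T \right)} = 43 - T$ ($a{\left(T \right)} = 3 - \left(T - 40\right) = 3 - \left(-40 + T\right) = 43 - T$)
$Q = 3 \sqrt{254}$ ($Q = \sqrt{375 + 1911} = \sqrt{2286} = 3 \sqrt{254} \approx 47.812$)
$a{\left(x{\left(7 \right)} \right)} - Q = \left(43 - -5\right) - 3 \sqrt{254} = \left(43 + 5\right) - 3 \sqrt{254} = 48 - 3 \sqrt{254}$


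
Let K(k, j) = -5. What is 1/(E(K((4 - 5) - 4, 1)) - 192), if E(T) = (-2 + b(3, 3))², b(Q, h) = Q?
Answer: -1/191 ≈ -0.0052356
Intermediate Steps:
E(T) = 1 (E(T) = (-2 + 3)² = 1² = 1)
1/(E(K((4 - 5) - 4, 1)) - 192) = 1/(1 - 192) = 1/(-191) = -1/191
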